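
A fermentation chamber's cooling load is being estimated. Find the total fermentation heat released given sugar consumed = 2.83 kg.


Q = m_sugar · 590 kJ/kg
Q = 2.83 · 590

1669.7000 kJ


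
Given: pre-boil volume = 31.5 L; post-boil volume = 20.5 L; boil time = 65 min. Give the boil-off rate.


rate = (V_pre − V_post) / (t_min/60)
rate = (31.5 − 20.5) / (65/60)

10.1538 L/hr


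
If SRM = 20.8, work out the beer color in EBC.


EBC = SRM · 1.97
EBC = 20.8 · 1.97

40.9760 EBC


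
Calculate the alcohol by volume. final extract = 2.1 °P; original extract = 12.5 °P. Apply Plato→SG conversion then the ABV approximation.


SG = 259/(259 − P);  ABV = (OG − FG)·131.25
OG = 259/(259 − 12.5) = 1.0507
FG = 259/(259 − 2.1) = 1.0082
ABV = (1.0507 − 1.0082)·131.25

5.5828 % ABV


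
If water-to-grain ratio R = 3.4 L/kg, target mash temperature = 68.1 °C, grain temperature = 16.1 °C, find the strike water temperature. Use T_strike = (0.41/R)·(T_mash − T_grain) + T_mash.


T_strike = (0.41/3.4)·(68.1 − 16.1) + 68.1

74.3706 °C


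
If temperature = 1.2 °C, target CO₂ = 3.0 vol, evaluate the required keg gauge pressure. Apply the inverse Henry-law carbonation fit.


psi = vols/(0.01821 + 0.09011·e^(−0.04·T)) − 14.695
psi = 3.0/(0.01821 + 0.09011·e^(−0.04·1.2)) − 14.695

14.1243 psi


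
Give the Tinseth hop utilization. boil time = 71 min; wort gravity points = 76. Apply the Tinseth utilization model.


U = 1.65·0.000125^(GP/1000) · (1 − e^(−0.04·t))/4.15
bigness = 1.65·0.000125^(76/1000) = 0.8334
boil_factor = (1 − e^(−0.04·71))/4.15 = 0.2269
U = 0.8334 · 0.2269

0.1891


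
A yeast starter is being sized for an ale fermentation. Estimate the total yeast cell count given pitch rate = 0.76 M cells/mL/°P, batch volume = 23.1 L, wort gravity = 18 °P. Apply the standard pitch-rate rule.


cells (billions) = rate · V_L · °P
cells = 0.76 · 23.1 · 18

316.0080 billion cells


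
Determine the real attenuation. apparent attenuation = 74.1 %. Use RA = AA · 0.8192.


RA = 74.1 · 0.8192

60.7027 %


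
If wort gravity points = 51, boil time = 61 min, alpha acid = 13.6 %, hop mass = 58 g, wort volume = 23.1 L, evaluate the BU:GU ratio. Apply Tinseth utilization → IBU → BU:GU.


U = 1.65·0.000125^(GP/1000)·(1−e^(−0.04t))/4.15;  IBU = (α/100)·m·U·1000/V;  BU:GU = IBU/GP
U = 1.65·0.000125^(51/1000)·(1−e^(−0.04·61))/4.15 = 0.2295
IBU = (13.6/100)·58·0.2295·1000/23.1 = 78.3660
BU:GU = 78.3660/51

1.5366


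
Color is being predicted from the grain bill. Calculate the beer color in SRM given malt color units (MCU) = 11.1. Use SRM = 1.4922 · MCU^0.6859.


SRM = 1.4922 · 11.1^0.6859

7.7770 SRM


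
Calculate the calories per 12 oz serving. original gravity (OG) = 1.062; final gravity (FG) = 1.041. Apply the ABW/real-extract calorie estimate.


ABW = (OG−FG)·131.25·0.79/FG;  °P = 259 − 259/SG (for OG→OE and FG→AE);  RE = 0.1808·OE + 0.8192·AE;  Cal = (6.9·ABW + 4·(RE−0.1))·FG·3.55
ABW = (1.062 − 1.041)·131.25·0.79/1.041 = 2.0917
OE = 259 − 259/1.062 = 15.1205 °P
AE = 259 − 259/1.041 = 10.2008 °P
RE = 0.1808·15.1205 + 0.8192·10.2008 = 11.0903 °P
Cal = (6.9·2.0917 + 4·(11.0903−0.1))·1.041·3.55

215.7966 kcal


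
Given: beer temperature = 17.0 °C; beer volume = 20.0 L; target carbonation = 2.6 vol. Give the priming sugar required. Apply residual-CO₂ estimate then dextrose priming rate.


residual = 14.695·(0.01821 + 0.09011·e^(−0.04·T));  sugar = (target − residual)·4.0·V
residual = 14.695·(0.01821 + 0.09011·e^(−0.04·17.0)) = 0.9384
sugar = (2.6 − 0.9384)·4.0·20.0

132.9247 g


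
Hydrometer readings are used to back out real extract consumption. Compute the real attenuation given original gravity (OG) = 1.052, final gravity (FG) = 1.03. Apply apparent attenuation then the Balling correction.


AA = (OG−FG)/(OG−1)·100;  RA = AA·0.8192
AA = (1.052 − 1.03)/(1.052 − 1)·100 = 42.3077
RA = 42.3077·0.8192

34.6585 %


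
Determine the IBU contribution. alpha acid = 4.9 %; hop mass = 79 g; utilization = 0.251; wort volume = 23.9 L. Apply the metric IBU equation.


IBU = (α/100)·mass·U·1000 / V
IBU = (4.9/100)·79·0.251·1000 / 23.9

40.6536 IBU


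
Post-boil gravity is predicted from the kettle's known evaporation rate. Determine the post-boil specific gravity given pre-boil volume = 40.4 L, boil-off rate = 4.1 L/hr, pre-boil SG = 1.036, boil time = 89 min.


V_post = V_pre − rate·(t/60);  SG_post = 1 + (SG_pre−1)·V_pre/V_post
V_post = 40.4 − 4.1·(89/60) = 34.3183
SG_post = 1 + (1.036 − 1)·40.4/34.3183

1.0424


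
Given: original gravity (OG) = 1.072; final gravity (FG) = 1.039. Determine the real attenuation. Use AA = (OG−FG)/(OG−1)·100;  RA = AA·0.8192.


AA = (1.072 − 1.039)/(1.072 − 1)·100 = 45.8333
RA = 45.8333·0.8192

37.5467 %


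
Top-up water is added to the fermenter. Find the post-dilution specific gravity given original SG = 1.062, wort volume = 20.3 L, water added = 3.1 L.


SG_new = 1 + (SG_old − 1)·V_old/(V_old + V_water)
pts = (1.062 − 1)·1000·20.3/(20.3 + 3.1) = 53.7863
SG_new = 1 + 53.7863/1000

1.0538


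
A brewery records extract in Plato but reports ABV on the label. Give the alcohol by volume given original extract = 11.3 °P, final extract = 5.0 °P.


SG = 259/(259 − P);  ABV = (OG − FG)·131.25
OG = 259/(259 − 11.3) = 1.0456
FG = 259/(259 − 5.0) = 1.0197
ABV = (1.0456 − 1.0197)·131.25

3.4039 % ABV


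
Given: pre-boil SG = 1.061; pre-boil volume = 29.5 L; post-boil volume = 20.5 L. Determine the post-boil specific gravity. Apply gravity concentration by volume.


SG_post = 1 + (SG_pre − 1)·V_pre/V_post
pts_pre = (1.061 − 1)·1000 = 61.0000
pts_post = 61.0000·29.5/20.5 = 87.7805
SG_post = 1 + 87.7805/1000

1.0878


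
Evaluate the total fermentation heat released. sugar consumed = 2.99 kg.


Q = m_sugar · 590 kJ/kg
Q = 2.99 · 590

1764.1000 kJ


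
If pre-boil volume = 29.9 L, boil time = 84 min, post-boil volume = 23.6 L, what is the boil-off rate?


rate = (V_pre − V_post) / (t_min/60)
rate = (29.9 − 23.6) / (84/60)

4.5000 L/hr


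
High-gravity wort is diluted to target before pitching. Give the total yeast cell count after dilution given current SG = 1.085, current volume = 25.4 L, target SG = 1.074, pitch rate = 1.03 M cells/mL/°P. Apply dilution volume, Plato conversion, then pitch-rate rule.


V_w = V·((SG_c−1)/(SG_t−1)−1);  °P = 259 − 259/SG_t;  cells = rate·(V+V_w)·°P
V_w = 25.4·((1.085−1)/(1.074−1)−1) = 3.7757
V_final = 25.4 + 3.7757 = 29.1757
°P = 259 − 259/1.074 = 17.8454
cells = 1.03·29.1757·17.8454

536.2723 billion cells


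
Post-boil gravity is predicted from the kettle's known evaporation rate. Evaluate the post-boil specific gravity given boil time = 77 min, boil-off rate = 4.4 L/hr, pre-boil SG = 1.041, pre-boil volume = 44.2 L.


V_post = V_pre − rate·(t/60);  SG_post = 1 + (SG_pre−1)·V_pre/V_post
V_post = 44.2 − 4.4·(77/60) = 38.5533
SG_post = 1 + (1.041 − 1)·44.2/38.5533

1.0470


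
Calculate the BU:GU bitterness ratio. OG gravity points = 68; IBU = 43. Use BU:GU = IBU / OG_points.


BU:GU = 43 / 68

0.6324


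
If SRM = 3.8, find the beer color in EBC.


EBC = SRM · 1.97
EBC = 3.8 · 1.97

7.4860 EBC


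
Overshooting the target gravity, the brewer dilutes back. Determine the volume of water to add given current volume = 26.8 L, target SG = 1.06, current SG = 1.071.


V_water = V·((SG_curr − 1)/(SG_target − 1) − 1)
V_water = 26.8·((1.071 − 1)/(1.06 − 1) − 1)

4.9133 L


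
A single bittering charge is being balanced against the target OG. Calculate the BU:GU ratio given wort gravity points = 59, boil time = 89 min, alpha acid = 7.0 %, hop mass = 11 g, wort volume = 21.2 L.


U = 1.65·0.000125^(GP/1000)·(1−e^(−0.04t))/4.15;  IBU = (α/100)·m·U·1000/V;  BU:GU = IBU/GP
U = 1.65·0.000125^(59/1000)·(1−e^(−0.04·89))/4.15 = 0.2273
IBU = (7.0/100)·11·0.2273·1000/21.2 = 8.2562
BU:GU = 8.2562/59

0.1399


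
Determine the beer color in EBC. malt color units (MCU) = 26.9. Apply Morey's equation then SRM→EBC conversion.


SRM = 1.4922·MCU^0.6859;  EBC = SRM·1.97
SRM = 1.4922·26.9^0.6859 = 14.2723
EBC = 14.2723·1.97

28.1164 EBC


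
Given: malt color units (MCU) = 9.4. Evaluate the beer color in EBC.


SRM = 1.4922·MCU^0.6859;  EBC = SRM·1.97
SRM = 1.4922·9.4^0.6859 = 6.9390
EBC = 6.9390·1.97

13.6698 EBC


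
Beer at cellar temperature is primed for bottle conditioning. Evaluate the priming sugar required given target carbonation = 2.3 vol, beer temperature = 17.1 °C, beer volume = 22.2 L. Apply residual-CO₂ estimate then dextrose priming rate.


residual = 14.695·(0.01821 + 0.09011·e^(−0.04·T));  sugar = (target − residual)·4.0·V
residual = 14.695·(0.01821 + 0.09011·e^(−0.04·17.1)) = 0.9358
sugar = (2.3 − 0.9358)·4.0·22.2

121.1442 g


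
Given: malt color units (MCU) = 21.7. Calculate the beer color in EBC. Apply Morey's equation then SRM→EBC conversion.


SRM = 1.4922·MCU^0.6859;  EBC = SRM·1.97
SRM = 1.4922·21.7^0.6859 = 12.3170
EBC = 12.3170·1.97

24.2645 EBC


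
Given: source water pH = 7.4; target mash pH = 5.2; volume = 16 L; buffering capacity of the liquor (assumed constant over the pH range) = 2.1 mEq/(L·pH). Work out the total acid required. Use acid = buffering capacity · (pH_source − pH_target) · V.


acid = 2.1 · (7.4 − 5.2) · 16

73.9200 mEq


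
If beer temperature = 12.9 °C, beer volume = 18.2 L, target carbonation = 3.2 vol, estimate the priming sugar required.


residual = 14.695·(0.01821 + 0.09011·e^(−0.04·T));  sugar = (target − residual)·4.0·V
residual = 14.695·(0.01821 + 0.09011·e^(−0.04·12.9)) = 1.0580
sugar = (3.2 − 1.0580)·4.0·18.2

155.9379 g


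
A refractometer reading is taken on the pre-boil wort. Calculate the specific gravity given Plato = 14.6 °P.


SG = 259/(259 − P)
SG = 259/(259 − 14.6)

1.0597


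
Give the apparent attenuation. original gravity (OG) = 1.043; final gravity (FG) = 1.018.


AA = (OG − FG)/(OG − 1) · 100
AA = (1.043 − 1.018)/(1.043 − 1) · 100

58.1395 %


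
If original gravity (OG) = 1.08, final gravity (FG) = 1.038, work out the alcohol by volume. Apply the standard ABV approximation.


ABV = (OG − FG) · 131.25
ABV = (1.08 − 1.038) · 131.25

5.5125 % ABV


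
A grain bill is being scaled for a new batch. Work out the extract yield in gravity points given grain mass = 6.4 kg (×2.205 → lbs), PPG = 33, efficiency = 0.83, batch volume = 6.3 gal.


points = lbs × PPG × eff / vol
lbs = 6.4 × 2.205 = 14.1120
points = 14.1120 × 33 × 0.83 / 6.3

61.3536 points


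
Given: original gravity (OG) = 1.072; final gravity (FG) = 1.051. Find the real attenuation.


AA = (OG−FG)/(OG−1)·100;  RA = AA·0.8192
AA = (1.072 − 1.051)/(1.072 − 1)·100 = 29.1667
RA = 29.1667·0.8192

23.8933 %


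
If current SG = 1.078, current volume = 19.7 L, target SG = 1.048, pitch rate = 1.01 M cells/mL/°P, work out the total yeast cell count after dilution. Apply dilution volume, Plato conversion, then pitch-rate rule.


V_w = V·((SG_c−1)/(SG_t−1)−1);  °P = 259 − 259/SG_t;  cells = rate·(V+V_w)·°P
V_w = 19.7·((1.078−1)/(1.048−1)−1) = 12.3125
V_final = 19.7 + 12.3125 = 32.0125
°P = 259 − 259/1.048 = 11.8626
cells = 1.01·32.0125·11.8626

383.5488 billion cells


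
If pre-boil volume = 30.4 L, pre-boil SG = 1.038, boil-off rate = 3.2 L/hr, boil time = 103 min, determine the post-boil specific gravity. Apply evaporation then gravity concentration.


V_post = V_pre − rate·(t/60);  SG_post = 1 + (SG_pre−1)·V_pre/V_post
V_post = 30.4 − 3.2·(103/60) = 24.9067
SG_post = 1 + (1.038 − 1)·30.4/24.9067

1.0464


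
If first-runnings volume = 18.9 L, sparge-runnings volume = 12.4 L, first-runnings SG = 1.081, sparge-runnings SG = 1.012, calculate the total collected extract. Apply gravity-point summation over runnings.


total = Σ (SG_i − 1)·1000·V_i
first = (1.081 − 1)·1000·18.9 = 1530.9000
sparge = (1.012 − 1)·1000·12.4 = 148.8000
total = 1530.9000 + 148.8000

1679.7000 gravity·L


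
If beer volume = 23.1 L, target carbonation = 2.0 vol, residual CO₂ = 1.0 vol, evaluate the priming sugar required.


sugar = (target − residual)·4.0·V
sugar = (2.0 − 1.0)·4.0·23.1

92.4000 g


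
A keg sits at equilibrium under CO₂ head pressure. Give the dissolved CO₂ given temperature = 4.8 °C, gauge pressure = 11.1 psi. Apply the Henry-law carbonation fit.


vols = (P + 14.695)·(0.01821 + 0.09011·e^(−0.04·T))
vols = (11.1 + 14.695)·(0.01821 + 0.09011·e^(−0.04·4.8))

2.3881 volumes


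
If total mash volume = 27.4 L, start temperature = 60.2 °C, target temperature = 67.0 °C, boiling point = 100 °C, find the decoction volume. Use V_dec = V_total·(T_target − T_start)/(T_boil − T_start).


V_dec = 27.4·(67.0 − 60.2)/(100 − 60.2)

4.6814 L


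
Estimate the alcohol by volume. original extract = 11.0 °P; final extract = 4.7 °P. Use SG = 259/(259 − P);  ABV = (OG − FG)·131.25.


OG = 259/(259 − 11.0) = 1.0444
FG = 259/(259 − 4.7) = 1.0185
ABV = (1.0444 − 1.0185)·131.25

3.3958 % ABV


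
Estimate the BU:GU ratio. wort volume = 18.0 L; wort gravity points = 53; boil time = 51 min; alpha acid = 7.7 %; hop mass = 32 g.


U = 1.65·0.000125^(GP/1000)·(1−e^(−0.04t))/4.15;  IBU = (α/100)·m·U·1000/V;  BU:GU = IBU/GP
U = 1.65·0.000125^(53/1000)·(1−e^(−0.04·51))/4.15 = 0.2148
IBU = (7.7/100)·32·0.2148·1000/18.0 = 29.4066
BU:GU = 29.4066/53

0.5548


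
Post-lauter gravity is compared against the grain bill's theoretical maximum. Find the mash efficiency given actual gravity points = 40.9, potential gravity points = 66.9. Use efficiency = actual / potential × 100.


efficiency = 40.9 / 66.9 × 100

61.1360 %


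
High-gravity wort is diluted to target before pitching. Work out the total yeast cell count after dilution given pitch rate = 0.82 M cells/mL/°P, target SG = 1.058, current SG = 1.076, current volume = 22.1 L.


V_w = V·((SG_c−1)/(SG_t−1)−1);  °P = 259 − 259/SG_t;  cells = rate·(V+V_w)·°P
V_w = 22.1·((1.076−1)/(1.058−1)−1) = 6.8586
V_final = 22.1 + 6.8586 = 28.9586
°P = 259 − 259/1.058 = 14.1985
cells = 0.82·28.9586·14.1985

337.1583 billion cells


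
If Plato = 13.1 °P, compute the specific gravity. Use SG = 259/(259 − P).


SG = 259/(259 − 13.1)

1.0533


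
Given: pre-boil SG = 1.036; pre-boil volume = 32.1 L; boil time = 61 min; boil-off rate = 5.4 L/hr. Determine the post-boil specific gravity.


V_post = V_pre − rate·(t/60);  SG_post = 1 + (SG_pre−1)·V_pre/V_post
V_post = 32.1 − 5.4·(61/60) = 26.6100
SG_post = 1 + (1.036 − 1)·32.1/26.6100

1.0434


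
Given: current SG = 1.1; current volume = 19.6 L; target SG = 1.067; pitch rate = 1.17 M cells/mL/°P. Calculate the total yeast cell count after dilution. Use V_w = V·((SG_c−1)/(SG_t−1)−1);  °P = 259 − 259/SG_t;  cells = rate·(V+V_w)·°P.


V_w = 19.6·((1.1−1)/(1.067−1)−1) = 9.6537
V_final = 19.6 + 9.6537 = 29.2537
°P = 259 − 259/1.067 = 16.2634
cells = 1.17·29.2537·16.2634

556.6437 billion cells


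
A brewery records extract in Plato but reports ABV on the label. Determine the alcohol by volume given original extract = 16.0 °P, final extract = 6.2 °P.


SG = 259/(259 − P);  ABV = (OG − FG)·131.25
OG = 259/(259 − 16.0) = 1.0658
FG = 259/(259 − 6.2) = 1.0245
ABV = (1.0658 − 1.0245)·131.25

5.4230 % ABV


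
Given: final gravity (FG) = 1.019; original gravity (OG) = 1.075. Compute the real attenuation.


AA = (OG−FG)/(OG−1)·100;  RA = AA·0.8192
AA = (1.075 − 1.019)/(1.075 − 1)·100 = 74.6667
RA = 74.6667·0.8192

61.1669 %


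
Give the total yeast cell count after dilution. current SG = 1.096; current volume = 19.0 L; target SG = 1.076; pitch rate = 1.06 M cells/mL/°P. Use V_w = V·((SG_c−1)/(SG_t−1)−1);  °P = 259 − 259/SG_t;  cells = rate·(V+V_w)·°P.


V_w = 19.0·((1.096−1)/(1.076−1)−1) = 5.0000
V_final = 19.0 + 5.0000 = 24.0000
°P = 259 − 259/1.076 = 18.2937
cells = 1.06·24.0000·18.2937

465.3912 billion cells


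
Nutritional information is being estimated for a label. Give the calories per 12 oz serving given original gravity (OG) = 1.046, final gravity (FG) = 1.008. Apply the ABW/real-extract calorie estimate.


ABW = (OG−FG)·131.25·0.79/FG;  °P = 259 − 259/SG (for OG→OE and FG→AE);  RE = 0.1808·OE + 0.8192·AE;  Cal = (6.9·ABW + 4·(RE−0.1))·FG·3.55
ABW = (1.046 − 1.008)·131.25·0.79/1.008 = 3.9089
OE = 259 − 259/1.046 = 11.3901 °P
AE = 259 − 259/1.008 = 2.0556 °P
RE = 0.1808·11.3901 + 0.8192·2.0556 = 3.7432 °P
Cal = (6.9·3.9089 + 4·(3.7432−0.1))·1.008·3.55

148.6611 kcal


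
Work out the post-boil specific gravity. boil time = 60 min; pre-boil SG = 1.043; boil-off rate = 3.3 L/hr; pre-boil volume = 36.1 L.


V_post = V_pre − rate·(t/60);  SG_post = 1 + (SG_pre−1)·V_pre/V_post
V_post = 36.1 − 3.3·(60/60) = 32.8000
SG_post = 1 + (1.043 − 1)·36.1/32.8000

1.0473


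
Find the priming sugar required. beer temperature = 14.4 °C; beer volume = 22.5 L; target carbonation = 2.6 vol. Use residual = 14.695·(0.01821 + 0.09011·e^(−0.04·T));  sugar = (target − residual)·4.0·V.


residual = 14.695·(0.01821 + 0.09011·e^(−0.04·14.4)) = 1.0120
sugar = (2.6 − 1.0120)·4.0·22.5

142.9230 g


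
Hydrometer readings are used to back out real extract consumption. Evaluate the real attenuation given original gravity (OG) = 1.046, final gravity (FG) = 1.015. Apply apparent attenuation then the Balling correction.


AA = (OG−FG)/(OG−1)·100;  RA = AA·0.8192
AA = (1.046 − 1.015)/(1.046 − 1)·100 = 67.3913
RA = 67.3913·0.8192

55.2070 %


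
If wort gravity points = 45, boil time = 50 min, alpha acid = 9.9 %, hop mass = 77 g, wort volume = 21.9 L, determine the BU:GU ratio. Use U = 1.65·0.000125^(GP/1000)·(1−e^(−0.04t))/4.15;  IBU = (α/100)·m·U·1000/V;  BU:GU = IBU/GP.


U = 1.65·0.000125^(45/1000)·(1−e^(−0.04·50))/4.15 = 0.2294
IBU = (9.9/100)·77·0.2294·1000/21.9 = 79.8595
BU:GU = 79.8595/45

1.7747


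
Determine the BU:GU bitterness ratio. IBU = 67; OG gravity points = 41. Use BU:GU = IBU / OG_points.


BU:GU = 67 / 41

1.6341


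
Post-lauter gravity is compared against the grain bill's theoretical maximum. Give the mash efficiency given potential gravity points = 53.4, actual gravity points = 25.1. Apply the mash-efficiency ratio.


efficiency = actual / potential × 100
efficiency = 25.1 / 53.4 × 100

47.0037 %


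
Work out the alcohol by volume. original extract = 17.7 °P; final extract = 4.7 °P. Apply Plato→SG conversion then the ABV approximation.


SG = 259/(259 − P);  ABV = (OG − FG)·131.25
OG = 259/(259 − 17.7) = 1.0734
FG = 259/(259 − 4.7) = 1.0185
ABV = (1.0734 − 1.0185)·131.25

7.2018 % ABV


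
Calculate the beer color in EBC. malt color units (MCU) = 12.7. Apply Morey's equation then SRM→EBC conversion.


SRM = 1.4922·MCU^0.6859;  EBC = SRM·1.97
SRM = 1.4922·12.7^0.6859 = 8.5295
EBC = 8.5295·1.97

16.8032 EBC


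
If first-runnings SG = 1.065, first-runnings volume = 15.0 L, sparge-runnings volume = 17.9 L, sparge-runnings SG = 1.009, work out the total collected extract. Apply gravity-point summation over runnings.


total = Σ (SG_i − 1)·1000·V_i
first = (1.065 − 1)·1000·15.0 = 975.0000
sparge = (1.009 − 1)·1000·17.9 = 161.1000
total = 975.0000 + 161.1000

1136.1000 gravity·L


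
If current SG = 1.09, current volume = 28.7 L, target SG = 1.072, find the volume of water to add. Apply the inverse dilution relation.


V_water = V·((SG_curr − 1)/(SG_target − 1) − 1)
V_water = 28.7·((1.09 − 1)/(1.072 − 1) − 1)

7.1750 L


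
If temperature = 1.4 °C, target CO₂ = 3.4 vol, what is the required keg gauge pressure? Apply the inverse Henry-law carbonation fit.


psi = vols/(0.01821 + 0.09011·e^(−0.04·T)) − 14.695
psi = 3.4/(0.01821 + 0.09011·e^(−0.04·1.4)) − 14.695

18.1830 psi


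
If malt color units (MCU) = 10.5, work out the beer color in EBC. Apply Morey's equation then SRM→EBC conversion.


SRM = 1.4922·MCU^0.6859;  EBC = SRM·1.97
SRM = 1.4922·10.5^0.6859 = 7.4862
EBC = 7.4862·1.97

14.7478 EBC


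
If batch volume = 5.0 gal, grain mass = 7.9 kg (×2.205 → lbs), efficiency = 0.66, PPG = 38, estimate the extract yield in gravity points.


points = lbs × PPG × eff / vol
lbs = 7.9 × 2.205 = 17.4195
points = 17.4195 × 38 × 0.66 / 5.0

87.3762 points


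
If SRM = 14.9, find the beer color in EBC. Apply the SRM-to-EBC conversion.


EBC = SRM · 1.97
EBC = 14.9 · 1.97

29.3530 EBC


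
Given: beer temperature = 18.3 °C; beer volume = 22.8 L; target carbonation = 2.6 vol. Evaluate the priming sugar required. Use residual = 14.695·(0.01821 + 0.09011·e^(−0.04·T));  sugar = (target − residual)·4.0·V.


residual = 14.695·(0.01821 + 0.09011·e^(−0.04·18.3)) = 0.9044
sugar = (2.6 − 0.9044)·4.0·22.8

154.6343 g


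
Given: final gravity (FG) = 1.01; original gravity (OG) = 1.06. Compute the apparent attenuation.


AA = (OG − FG)/(OG − 1) · 100
AA = (1.06 − 1.01)/(1.06 − 1) · 100

83.3333 %


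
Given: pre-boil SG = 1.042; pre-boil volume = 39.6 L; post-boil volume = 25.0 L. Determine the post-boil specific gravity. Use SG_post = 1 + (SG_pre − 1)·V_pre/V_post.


pts_pre = (1.042 − 1)·1000 = 42.0000
pts_post = 42.0000·39.6/25.0 = 66.5280
SG_post = 1 + 66.5280/1000

1.0665


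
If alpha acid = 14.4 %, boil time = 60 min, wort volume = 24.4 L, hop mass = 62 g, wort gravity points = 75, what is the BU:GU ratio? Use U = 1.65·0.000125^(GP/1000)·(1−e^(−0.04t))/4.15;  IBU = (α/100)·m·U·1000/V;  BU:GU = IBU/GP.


U = 1.65·0.000125^(75/1000)·(1−e^(−0.04·60))/4.15 = 0.1842
IBU = (14.4/100)·62·0.1842·1000/24.4 = 67.4166
BU:GU = 67.4166/75

0.8989


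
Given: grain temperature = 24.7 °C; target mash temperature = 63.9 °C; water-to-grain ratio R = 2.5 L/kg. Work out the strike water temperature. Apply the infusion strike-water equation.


T_strike = (0.41/R)·(T_mash − T_grain) + T_mash
T_strike = (0.41/2.5)·(63.9 − 24.7) + 63.9

70.3288 °C


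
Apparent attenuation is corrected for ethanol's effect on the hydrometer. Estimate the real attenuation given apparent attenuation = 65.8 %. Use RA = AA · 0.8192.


RA = 65.8 · 0.8192

53.9034 %


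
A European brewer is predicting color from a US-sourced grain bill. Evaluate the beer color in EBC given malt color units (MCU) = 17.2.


SRM = 1.4922·MCU^0.6859;  EBC = SRM·1.97
SRM = 1.4922·17.2^0.6859 = 10.5021
EBC = 10.5021·1.97

20.6891 EBC


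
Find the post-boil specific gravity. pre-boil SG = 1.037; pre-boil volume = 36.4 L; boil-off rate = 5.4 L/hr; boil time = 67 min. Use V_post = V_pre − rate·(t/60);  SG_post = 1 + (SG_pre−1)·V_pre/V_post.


V_post = 36.4 − 5.4·(67/60) = 30.3700
SG_post = 1 + (1.037 − 1)·36.4/30.3700

1.0443


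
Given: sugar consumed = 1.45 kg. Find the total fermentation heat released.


Q = m_sugar · 590 kJ/kg
Q = 1.45 · 590

855.5000 kJ


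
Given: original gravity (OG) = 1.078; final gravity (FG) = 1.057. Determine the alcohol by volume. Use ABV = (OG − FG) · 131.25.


ABV = (1.078 − 1.057) · 131.25

2.7563 % ABV


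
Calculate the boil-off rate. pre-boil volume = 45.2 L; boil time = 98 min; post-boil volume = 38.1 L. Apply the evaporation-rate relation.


rate = (V_pre − V_post) / (t_min/60)
rate = (45.2 − 38.1) / (98/60)

4.3469 L/hr


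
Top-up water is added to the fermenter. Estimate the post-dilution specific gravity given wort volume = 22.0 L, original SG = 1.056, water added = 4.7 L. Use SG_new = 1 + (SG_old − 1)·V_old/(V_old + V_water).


pts = (1.056 − 1)·1000·22.0/(22.0 + 4.7) = 46.1423
SG_new = 1 + 46.1423/1000

1.0461


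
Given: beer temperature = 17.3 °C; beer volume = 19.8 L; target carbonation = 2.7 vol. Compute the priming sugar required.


residual = 14.695·(0.01821 + 0.09011·e^(−0.04·T));  sugar = (target − residual)·4.0·V
residual = 14.695·(0.01821 + 0.09011·e^(−0.04·17.3)) = 0.9304
sugar = (2.7 − 0.9304)·4.0·19.8

140.1492 g


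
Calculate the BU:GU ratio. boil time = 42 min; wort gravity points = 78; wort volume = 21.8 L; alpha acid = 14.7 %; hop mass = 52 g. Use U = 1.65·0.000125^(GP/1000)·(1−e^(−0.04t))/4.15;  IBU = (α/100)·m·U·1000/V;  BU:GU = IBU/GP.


U = 1.65·0.000125^(78/1000)·(1−e^(−0.04·42))/4.15 = 0.1605
IBU = (14.7/100)·52·0.1605·1000/21.8 = 56.2709
BU:GU = 56.2709/78

0.7214


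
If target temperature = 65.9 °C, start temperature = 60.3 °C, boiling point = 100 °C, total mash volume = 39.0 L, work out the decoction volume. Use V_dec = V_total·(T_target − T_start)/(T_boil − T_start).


V_dec = 39.0·(65.9 − 60.3)/(100 − 60.3)

5.5013 L


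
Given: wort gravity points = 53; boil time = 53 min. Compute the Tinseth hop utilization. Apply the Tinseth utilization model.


U = 1.65·0.000125^(GP/1000) · (1 − e^(−0.04·t))/4.15
bigness = 1.65·0.000125^(53/1000) = 1.0248
boil_factor = (1 − e^(−0.04·53))/4.15 = 0.2120
U = 1.0248 · 0.2120

0.2173


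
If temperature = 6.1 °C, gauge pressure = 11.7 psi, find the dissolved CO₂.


vols = (P + 14.695)·(0.01821 + 0.09011·e^(−0.04·T))
vols = (11.7 + 14.695)·(0.01821 + 0.09011·e^(−0.04·6.1))

2.3441 volumes


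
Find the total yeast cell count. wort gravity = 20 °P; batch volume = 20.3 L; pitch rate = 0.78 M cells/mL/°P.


cells (billions) = rate · V_L · °P
cells = 0.78 · 20.3 · 20

316.6800 billion cells


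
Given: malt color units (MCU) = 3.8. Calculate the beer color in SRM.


SRM = 1.4922 · MCU^0.6859
SRM = 1.4922 · 3.8^0.6859

3.7282 SRM


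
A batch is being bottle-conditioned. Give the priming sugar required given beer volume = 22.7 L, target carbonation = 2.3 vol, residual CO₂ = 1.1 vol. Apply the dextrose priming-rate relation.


sugar = (target − residual)·4.0·V
sugar = (2.3 − 1.1)·4.0·22.7

108.9600 g


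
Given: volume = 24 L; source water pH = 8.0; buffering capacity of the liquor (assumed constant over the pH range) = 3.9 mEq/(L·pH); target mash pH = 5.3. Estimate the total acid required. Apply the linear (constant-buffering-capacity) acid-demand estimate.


acid = buffering capacity · (pH_source − pH_target) · V
acid = 3.9 · (8.0 − 5.3) · 24

252.7200 mEq


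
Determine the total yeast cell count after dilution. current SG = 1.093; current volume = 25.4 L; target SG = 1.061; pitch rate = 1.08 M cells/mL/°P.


V_w = V·((SG_c−1)/(SG_t−1)−1);  °P = 259 − 259/SG_t;  cells = rate·(V+V_w)·°P
V_w = 25.4·((1.093−1)/(1.061−1)−1) = 13.3246
V_final = 25.4 + 13.3246 = 38.7246
°P = 259 − 259/1.061 = 14.8907
cells = 1.08·38.7246·14.8907

622.7659 billion cells


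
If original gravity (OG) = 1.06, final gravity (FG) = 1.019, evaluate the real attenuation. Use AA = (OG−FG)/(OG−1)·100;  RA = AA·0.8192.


AA = (1.06 − 1.019)/(1.06 − 1)·100 = 68.3333
RA = 68.3333·0.8192

55.9787 %


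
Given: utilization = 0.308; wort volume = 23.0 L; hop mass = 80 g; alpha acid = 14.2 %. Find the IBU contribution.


IBU = (α/100)·mass·U·1000 / V
IBU = (14.2/100)·80·0.308·1000 / 23.0

152.1252 IBU


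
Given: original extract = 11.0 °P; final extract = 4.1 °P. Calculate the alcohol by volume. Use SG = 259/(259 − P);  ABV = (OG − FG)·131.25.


OG = 259/(259 − 11.0) = 1.0444
FG = 259/(259 − 4.1) = 1.0161
ABV = (1.0444 − 1.0161)·131.25

3.7105 % ABV


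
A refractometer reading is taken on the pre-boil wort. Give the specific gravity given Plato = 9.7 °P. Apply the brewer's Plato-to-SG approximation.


SG = 259/(259 − P)
SG = 259/(259 − 9.7)

1.0389


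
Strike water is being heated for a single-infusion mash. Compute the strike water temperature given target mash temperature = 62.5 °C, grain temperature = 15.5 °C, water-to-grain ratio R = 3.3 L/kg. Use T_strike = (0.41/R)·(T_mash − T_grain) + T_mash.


T_strike = (0.41/3.3)·(62.5 − 15.5) + 62.5

68.3394 °C


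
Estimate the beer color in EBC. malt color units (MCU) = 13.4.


SRM = 1.4922·MCU^0.6859;  EBC = SRM·1.97
SRM = 1.4922·13.4^0.6859 = 8.8493
EBC = 8.8493·1.97

17.4331 EBC


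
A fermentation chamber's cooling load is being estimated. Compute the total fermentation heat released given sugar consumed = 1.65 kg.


Q = m_sugar · 590 kJ/kg
Q = 1.65 · 590

973.5000 kJ


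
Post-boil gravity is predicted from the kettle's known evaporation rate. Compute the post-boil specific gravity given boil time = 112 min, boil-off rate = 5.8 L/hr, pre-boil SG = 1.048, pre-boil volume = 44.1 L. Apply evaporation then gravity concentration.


V_post = V_pre − rate·(t/60);  SG_post = 1 + (SG_pre−1)·V_pre/V_post
V_post = 44.1 − 5.8·(112/60) = 33.2733
SG_post = 1 + (1.048 − 1)·44.1/33.2733

1.0636


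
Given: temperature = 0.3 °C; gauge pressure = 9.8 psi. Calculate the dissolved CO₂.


vols = (P + 14.695)·(0.01821 + 0.09011·e^(−0.04·T))
vols = (9.8 + 14.695)·(0.01821 + 0.09011·e^(−0.04·0.3))

2.6270 volumes


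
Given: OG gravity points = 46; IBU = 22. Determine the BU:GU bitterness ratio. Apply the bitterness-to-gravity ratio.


BU:GU = IBU / OG_points
BU:GU = 22 / 46

0.4783


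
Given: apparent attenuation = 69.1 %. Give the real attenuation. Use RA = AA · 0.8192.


RA = 69.1 · 0.8192

56.6067 %


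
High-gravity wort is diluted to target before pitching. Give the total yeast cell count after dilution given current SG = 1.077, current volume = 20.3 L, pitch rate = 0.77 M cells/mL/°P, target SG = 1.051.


V_w = V·((SG_c−1)/(SG_t−1)−1);  °P = 259 − 259/SG_t;  cells = rate·(V+V_w)·°P
V_w = 20.3·((1.077−1)/(1.051−1)−1) = 10.3490
V_final = 20.3 + 10.3490 = 30.6490
°P = 259 − 259/1.051 = 12.5680
cells = 0.77·30.6490·12.5680

296.6023 billion cells


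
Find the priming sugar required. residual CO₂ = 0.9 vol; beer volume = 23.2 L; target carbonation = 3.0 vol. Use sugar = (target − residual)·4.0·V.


sugar = (3.0 − 0.9)·4.0·23.2

194.8800 g


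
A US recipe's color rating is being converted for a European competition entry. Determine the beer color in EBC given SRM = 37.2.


EBC = SRM · 1.97
EBC = 37.2 · 1.97

73.2840 EBC


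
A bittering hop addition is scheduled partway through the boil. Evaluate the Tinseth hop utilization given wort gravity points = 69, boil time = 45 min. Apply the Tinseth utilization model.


U = 1.65·0.000125^(GP/1000) · (1 − e^(−0.04·t))/4.15
bigness = 1.65·0.000125^(69/1000) = 0.8875
boil_factor = (1 − e^(−0.04·45))/4.15 = 0.2011
U = 0.8875 · 0.2011

0.1785


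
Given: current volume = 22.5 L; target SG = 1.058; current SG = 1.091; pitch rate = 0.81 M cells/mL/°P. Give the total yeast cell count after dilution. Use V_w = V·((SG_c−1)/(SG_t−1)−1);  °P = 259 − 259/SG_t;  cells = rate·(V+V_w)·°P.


V_w = 22.5·((1.091−1)/(1.058−1)−1) = 12.8017
V_final = 22.5 + 12.8017 = 35.3017
°P = 259 − 259/1.058 = 14.1985
cells = 0.81·35.3017·14.1985

405.9972 billion cells


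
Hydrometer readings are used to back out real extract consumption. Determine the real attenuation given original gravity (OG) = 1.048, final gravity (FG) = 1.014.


AA = (OG−FG)/(OG−1)·100;  RA = AA·0.8192
AA = (1.048 − 1.014)/(1.048 − 1)·100 = 70.8333
RA = 70.8333·0.8192

58.0267 %


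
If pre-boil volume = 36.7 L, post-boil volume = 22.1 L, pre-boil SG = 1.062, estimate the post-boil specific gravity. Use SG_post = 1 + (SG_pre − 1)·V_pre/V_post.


pts_pre = (1.062 − 1)·1000 = 62.0000
pts_post = 62.0000·36.7/22.1 = 102.9593
SG_post = 1 + 102.9593/1000

1.1030


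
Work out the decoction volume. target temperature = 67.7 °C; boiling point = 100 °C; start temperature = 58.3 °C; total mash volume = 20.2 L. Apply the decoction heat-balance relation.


V_dec = V_total·(T_target − T_start)/(T_boil − T_start)
V_dec = 20.2·(67.7 − 58.3)/(100 − 58.3)

4.5535 L


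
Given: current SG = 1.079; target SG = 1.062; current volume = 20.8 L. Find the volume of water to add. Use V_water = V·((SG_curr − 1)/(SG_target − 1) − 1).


V_water = 20.8·((1.079 − 1)/(1.062 − 1) − 1)

5.7032 L


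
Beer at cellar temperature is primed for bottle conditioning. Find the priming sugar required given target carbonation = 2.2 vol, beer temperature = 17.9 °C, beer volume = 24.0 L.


residual = 14.695·(0.01821 + 0.09011·e^(−0.04·T));  sugar = (target − residual)·4.0·V
residual = 14.695·(0.01821 + 0.09011·e^(−0.04·17.9)) = 0.9147
sugar = (2.2 − 0.9147)·4.0·24.0

123.3869 g


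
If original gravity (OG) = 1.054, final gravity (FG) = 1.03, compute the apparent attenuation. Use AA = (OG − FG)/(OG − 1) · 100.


AA = (1.054 − 1.03)/(1.054 − 1) · 100

44.4444 %


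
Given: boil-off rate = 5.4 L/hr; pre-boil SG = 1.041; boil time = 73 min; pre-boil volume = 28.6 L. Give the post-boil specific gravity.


V_post = V_pre − rate·(t/60);  SG_post = 1 + (SG_pre−1)·V_pre/V_post
V_post = 28.6 − 5.4·(73/60) = 22.0300
SG_post = 1 + (1.041 − 1)·28.6/22.0300

1.0532


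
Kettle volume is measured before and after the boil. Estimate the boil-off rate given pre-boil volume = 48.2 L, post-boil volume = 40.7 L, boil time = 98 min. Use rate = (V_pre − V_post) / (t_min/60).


rate = (48.2 − 40.7) / (98/60)

4.5918 L/hr


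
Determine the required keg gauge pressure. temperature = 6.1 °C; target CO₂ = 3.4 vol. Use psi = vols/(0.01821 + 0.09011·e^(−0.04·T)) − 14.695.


psi = 3.4/(0.01821 + 0.09011·e^(−0.04·6.1)) − 14.695

23.5889 psi


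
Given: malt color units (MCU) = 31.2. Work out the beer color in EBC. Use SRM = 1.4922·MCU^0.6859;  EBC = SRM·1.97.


SRM = 1.4922·31.2^0.6859 = 15.8004
EBC = 15.8004·1.97

31.1268 EBC


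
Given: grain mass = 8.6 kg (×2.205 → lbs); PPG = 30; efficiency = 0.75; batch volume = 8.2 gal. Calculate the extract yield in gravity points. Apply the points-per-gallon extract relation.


points = lbs × PPG × eff / vol
lbs = 8.6 × 2.205 = 18.9630
points = 18.9630 × 30 × 0.75 / 8.2

52.0326 points


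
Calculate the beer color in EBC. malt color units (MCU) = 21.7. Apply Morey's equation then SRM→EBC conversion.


SRM = 1.4922·MCU^0.6859;  EBC = SRM·1.97
SRM = 1.4922·21.7^0.6859 = 12.3170
EBC = 12.3170·1.97

24.2645 EBC


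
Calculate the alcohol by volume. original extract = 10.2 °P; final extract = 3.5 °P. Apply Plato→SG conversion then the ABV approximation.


SG = 259/(259 − P);  ABV = (OG − FG)·131.25
OG = 259/(259 − 10.2) = 1.0410
FG = 259/(259 − 3.5) = 1.0137
ABV = (1.0410 − 1.0137)·131.25

3.5829 % ABV


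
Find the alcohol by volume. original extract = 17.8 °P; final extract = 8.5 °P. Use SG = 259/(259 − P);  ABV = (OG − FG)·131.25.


OG = 259/(259 − 17.8) = 1.0738
FG = 259/(259 − 8.5) = 1.0339
ABV = (1.0738 − 1.0339)·131.25

5.2324 % ABV


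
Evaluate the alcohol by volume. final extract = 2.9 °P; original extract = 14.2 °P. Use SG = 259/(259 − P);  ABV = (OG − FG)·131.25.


OG = 259/(259 − 14.2) = 1.0580
FG = 259/(259 − 2.9) = 1.0113
ABV = (1.0580 − 1.0113)·131.25

6.1271 % ABV


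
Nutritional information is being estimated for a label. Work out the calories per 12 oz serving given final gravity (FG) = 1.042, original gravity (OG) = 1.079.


ABW = (OG−FG)·131.25·0.79/FG;  °P = 259 − 259/SG (for OG→OE and FG→AE);  RE = 0.1808·OE + 0.8192·AE;  Cal = (6.9·ABW + 4·(RE−0.1))·FG·3.55
ABW = (1.079 − 1.042)·131.25·0.79/1.042 = 3.6818
OE = 259 − 259/1.079 = 18.9629 °P
AE = 259 − 259/1.042 = 10.4395 °P
RE = 0.1808·18.9629 + 0.8192·10.4395 = 11.9806 °P
Cal = (6.9·3.6818 + 4·(11.9806−0.1))·1.042·3.55

269.7632 kcal


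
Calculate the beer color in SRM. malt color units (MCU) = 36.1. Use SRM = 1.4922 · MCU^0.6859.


SRM = 1.4922 · 36.1^0.6859

17.4631 SRM


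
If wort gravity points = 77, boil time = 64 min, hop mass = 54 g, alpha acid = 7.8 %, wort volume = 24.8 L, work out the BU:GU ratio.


U = 1.65·0.000125^(GP/1000)·(1−e^(−0.04t))/4.15;  IBU = (α/100)·m·U·1000/V;  BU:GU = IBU/GP
U = 1.65·0.000125^(77/1000)·(1−e^(−0.04·64))/4.15 = 0.1836
IBU = (7.8/100)·54·0.1836·1000/24.8 = 31.1884
BU:GU = 31.1884/77

0.4050


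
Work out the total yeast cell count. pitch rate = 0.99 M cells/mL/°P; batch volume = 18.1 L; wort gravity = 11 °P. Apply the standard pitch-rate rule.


cells (billions) = rate · V_L · °P
cells = 0.99 · 18.1 · 11

197.1090 billion cells


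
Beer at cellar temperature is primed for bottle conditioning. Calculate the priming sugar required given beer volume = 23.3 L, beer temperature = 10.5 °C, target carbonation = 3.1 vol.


residual = 14.695·(0.01821 + 0.09011·e^(−0.04·T));  sugar = (target − residual)·4.0·V
residual = 14.695·(0.01821 + 0.09011·e^(−0.04·10.5)) = 1.1376
sugar = (3.1 − 1.1376)·4.0·23.3

182.8924 g


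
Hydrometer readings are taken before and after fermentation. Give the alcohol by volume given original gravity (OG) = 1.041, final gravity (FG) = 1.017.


ABV = (OG − FG) · 131.25
ABV = (1.041 − 1.017) · 131.25

3.1500 % ABV


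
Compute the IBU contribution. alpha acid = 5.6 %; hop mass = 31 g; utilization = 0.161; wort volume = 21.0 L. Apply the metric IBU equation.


IBU = (α/100)·mass·U·1000 / V
IBU = (5.6/100)·31·0.161·1000 / 21.0

13.3093 IBU


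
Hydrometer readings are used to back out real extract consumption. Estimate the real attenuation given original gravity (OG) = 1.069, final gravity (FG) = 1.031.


AA = (OG−FG)/(OG−1)·100;  RA = AA·0.8192
AA = (1.069 − 1.031)/(1.069 − 1)·100 = 55.0725
RA = 55.0725·0.8192

45.1154 %


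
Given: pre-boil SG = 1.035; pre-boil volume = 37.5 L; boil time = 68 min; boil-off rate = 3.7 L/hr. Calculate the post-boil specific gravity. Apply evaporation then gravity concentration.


V_post = V_pre − rate·(t/60);  SG_post = 1 + (SG_pre−1)·V_pre/V_post
V_post = 37.5 − 3.7·(68/60) = 33.3067
SG_post = 1 + (1.035 − 1)·37.5/33.3067

1.0394


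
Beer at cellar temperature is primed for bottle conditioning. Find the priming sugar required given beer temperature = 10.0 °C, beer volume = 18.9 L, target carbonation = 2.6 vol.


residual = 14.695·(0.01821 + 0.09011·e^(−0.04·T));  sugar = (target − residual)·4.0·V
residual = 14.695·(0.01821 + 0.09011·e^(−0.04·10.0)) = 1.1552
sugar = (2.6 − 1.1552)·4.0·18.9

109.2260 g


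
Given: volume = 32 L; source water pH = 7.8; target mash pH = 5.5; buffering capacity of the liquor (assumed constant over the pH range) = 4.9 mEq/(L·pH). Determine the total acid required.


acid = buffering capacity · (pH_source − pH_target) · V
acid = 4.9 · (7.8 − 5.5) · 32

360.6400 mEq


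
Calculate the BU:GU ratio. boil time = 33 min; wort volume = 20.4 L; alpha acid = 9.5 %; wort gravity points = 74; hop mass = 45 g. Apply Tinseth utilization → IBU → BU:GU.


U = 1.65·0.000125^(GP/1000)·(1−e^(−0.04t))/4.15;  IBU = (α/100)·m·U·1000/V;  BU:GU = IBU/GP
U = 1.65·0.000125^(74/1000)·(1−e^(−0.04·33))/4.15 = 0.1498
IBU = (9.5/100)·45·0.1498·1000/20.4 = 31.4005
BU:GU = 31.4005/74

0.4243
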